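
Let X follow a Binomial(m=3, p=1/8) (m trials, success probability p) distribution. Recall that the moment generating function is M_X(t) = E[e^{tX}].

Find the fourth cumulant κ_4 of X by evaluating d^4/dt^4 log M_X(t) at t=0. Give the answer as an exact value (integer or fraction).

M_X(t) = (e^(t)/8 + 7/8)^3
K_X(t) = log M_X(t) = 3*log(e^(t)/8 + 7/8)
D^4[K](t) = (21*e^(3*t) - 588*e^(2*t) + 1029*e^(t))/(e^(4*t) + 28*e^(3*t) + 294*e^(2*t) + 1372*e^(t) + 2401)

κ_4 = D^4[K](0) = 231/2048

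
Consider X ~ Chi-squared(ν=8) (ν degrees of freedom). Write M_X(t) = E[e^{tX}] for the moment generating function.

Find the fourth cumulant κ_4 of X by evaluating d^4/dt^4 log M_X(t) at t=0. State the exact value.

M_X(t) = (1 - 2*t)^(-4)
K_X(t) = log M_X(t) = -4*log(1 - 2*t)
D^4[K](t) = 384/(16*t^4 - 32*t^3 + 24*t^2 - 8*t + 1)

κ_4 = D^4[K](0) = 384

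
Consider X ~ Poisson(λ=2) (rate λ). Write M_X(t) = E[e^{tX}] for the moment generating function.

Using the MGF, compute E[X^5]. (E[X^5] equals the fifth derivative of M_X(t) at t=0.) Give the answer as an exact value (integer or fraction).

E[X^5] = D^5[M](0) = 454

M_X(t) = e^(2*e^(t) - 2)
D^5[M](t) = (32*e^(5*t)*e^(2*e^(t)) + 160*e^(4*t)*e^(2*e^(t)) + 200*e^(3*t)*e^(2*e^(t)) + 60*e^(2*t)*e^(2*e^(t)) + 2*e^(t)*e^(2*e^(t)))*e^(-2)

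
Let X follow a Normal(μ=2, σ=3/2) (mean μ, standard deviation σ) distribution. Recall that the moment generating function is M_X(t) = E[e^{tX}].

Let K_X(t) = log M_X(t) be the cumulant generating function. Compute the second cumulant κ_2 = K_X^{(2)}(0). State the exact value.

κ_2 = D^2[K](0) = 9/4

M_X(t) = e^(9*t^2/8 + 2*t)
K_X(t) = log M_X(t) = 9*t^2/8 + 2*t
D^2[K](t) = 9/4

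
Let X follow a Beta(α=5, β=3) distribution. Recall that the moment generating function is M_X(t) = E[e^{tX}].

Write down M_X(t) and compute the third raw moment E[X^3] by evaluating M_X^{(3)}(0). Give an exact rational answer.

E[X^3] = M′′′(0) = 7/24

M_X(t) = ₁F₁(5; 8; t)
M′(t) = 5*₁F₁(6; 9; t)/8
M′′(t) = 5*₁F₁(7; 10; t)/12
M′′′(t) = 7*₁F₁(8; 11; t)/24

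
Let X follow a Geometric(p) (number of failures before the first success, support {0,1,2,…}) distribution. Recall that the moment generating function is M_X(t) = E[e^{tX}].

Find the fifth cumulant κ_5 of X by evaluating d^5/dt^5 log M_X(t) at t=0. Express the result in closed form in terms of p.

M_X(t) = p/(-(1 - p)*e^(t) + 1)
K_X(t) = log M_X(t) = log(p) - log(-(1 - p)*e^(t) + 1)

κ_5 = K^(5)(0) = (p^4 - 15*p^3 + 50*p^2 - 60*p + 24)/p^5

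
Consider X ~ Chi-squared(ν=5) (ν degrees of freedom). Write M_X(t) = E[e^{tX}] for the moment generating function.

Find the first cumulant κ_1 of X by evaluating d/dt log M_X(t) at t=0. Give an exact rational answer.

κ_1 = K^(1)(0) = 5

M_X(t) = (1 - 2*t)^(-5/2)
K_X(t) = log M_X(t) = -5*log(1 - 2*t)/2
K^(1)(t) = -5/(2*t - 1)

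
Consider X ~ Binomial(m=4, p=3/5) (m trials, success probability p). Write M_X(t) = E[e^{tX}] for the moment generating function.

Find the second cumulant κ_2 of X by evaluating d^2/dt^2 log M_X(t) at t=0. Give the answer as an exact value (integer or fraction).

κ_2 = K′′(0) = 24/25

M_X(t) = (3*e^(t)/5 + 2/5)^4
K_X(t) = log M_X(t) = 4*log(3*e^(t)/5 + 2/5)
K′(t) = 12*e^(t)/(3*e^(t) + 2)
K′′(t) = 24*e^(t)/(9*e^(2*t) + 12*e^(t) + 4)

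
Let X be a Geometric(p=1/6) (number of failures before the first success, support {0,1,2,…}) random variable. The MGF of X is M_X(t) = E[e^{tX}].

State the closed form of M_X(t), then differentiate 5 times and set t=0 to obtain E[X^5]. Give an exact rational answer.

M_X(t) = 1/(6*(1 - 5*e^(t)/6))

E[X^5] = D^5[M](0) = 544505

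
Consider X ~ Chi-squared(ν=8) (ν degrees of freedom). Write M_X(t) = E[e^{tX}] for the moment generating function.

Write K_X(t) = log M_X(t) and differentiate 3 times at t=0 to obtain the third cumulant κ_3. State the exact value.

M_X(t) = (1 - 2*t)^(-4)
K_X(t) = log M_X(t) = -4*log(1 - 2*t)
K′(t) = -8/(2*t - 1)
K′′(t) = 16/(4*t^2 - 4*t + 1)
K′′′(t) = -64/(8*t^3 - 12*t^2 + 6*t - 1)

κ_3 = K′′′(0) = 64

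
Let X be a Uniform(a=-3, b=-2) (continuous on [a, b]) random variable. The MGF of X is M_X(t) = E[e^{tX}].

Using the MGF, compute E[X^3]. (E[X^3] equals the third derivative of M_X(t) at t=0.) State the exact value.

M_X(t) = (e^(-2*t) - e^(-3*t))/t
M^(3)(t) = (-8*t^3*e^(t) + 27*t^3 - 12*t^2*e^(t) + 27*t^2 - 12*t*e^(t) + 18*t - 6*e^(t) + 6)*e^(-3*t)/t^4

E[X^3] = M^(3)(0) = -65/4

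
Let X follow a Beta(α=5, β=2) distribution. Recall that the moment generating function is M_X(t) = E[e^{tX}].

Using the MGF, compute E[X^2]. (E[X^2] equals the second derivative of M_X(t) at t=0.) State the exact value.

E[X^2] = d^2M/dt^2 |_{t=0} = 15/28

M_X(t) = ₁F₁(5; 7; t)
dM/dt = 5*₁F₁(6; 8; t)/7
d^2M/dt^2 = 15*₁F₁(7; 9; t)/28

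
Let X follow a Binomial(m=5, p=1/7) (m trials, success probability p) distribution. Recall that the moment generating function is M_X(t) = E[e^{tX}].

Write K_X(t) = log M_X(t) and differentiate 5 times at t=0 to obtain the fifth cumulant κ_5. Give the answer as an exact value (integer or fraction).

M_X(t) = (e^(t)/7 + 6/7)^5
K_X(t) = log M_X(t) = 5*log(e^(t)/7 + 6/7)
K′(t) = 5*e^(t)/(e^(t) + 6)
K′′(t) = 30*e^(t)/(e^(2*t) + 12*e^(t) + 36)
K′′′(t) = (-30*e^(2*t) + 180*e^(t))/(e^(3*t) + 18*e^(2*t) + 108*e^(t) + 216)
K′′′′(t) = (30*e^(3*t) - 720*e^(2*t) + 1080*e^(t))/(e^(4*t) + 24*e^(3*t) + 216*e^(2*t) + 864*e^(t) + 1296)
K′′′′′(t) = (-30*e^(4*t) + 1980*e^(3*t) - 11880*e^(2*t) + 6480*e^(t))/(e^(5*t) + 30*e^(4*t) + 360*e^(3*t) + 2160*e^(2*t) + 6480*e^(t) + 7776)

κ_5 = K′′′′′(0) = -3450/16807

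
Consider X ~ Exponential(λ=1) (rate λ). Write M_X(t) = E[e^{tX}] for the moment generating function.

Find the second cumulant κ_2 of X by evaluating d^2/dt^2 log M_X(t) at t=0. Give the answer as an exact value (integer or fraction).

M_X(t) = 1/(1 - t)
K_X(t) = log M_X(t) = -log(1 - t)
K^(2)(t) = 1/(t^2 - 2*t + 1)

κ_2 = K^(2)(0) = 1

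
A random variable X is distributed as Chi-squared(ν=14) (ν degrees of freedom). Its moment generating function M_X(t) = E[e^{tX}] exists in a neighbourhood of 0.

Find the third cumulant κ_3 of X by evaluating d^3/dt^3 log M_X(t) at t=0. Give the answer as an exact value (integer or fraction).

κ_3 = K′′′(0) = 112

M_X(t) = (1 - 2*t)^(-7)
K_X(t) = log M_X(t) = -7*log(1 - 2*t)
K′(t) = -14/(2*t - 1)
K′′(t) = 28/(4*t^2 - 4*t + 1)
K′′′(t) = -112/(8*t^3 - 12*t^2 + 6*t - 1)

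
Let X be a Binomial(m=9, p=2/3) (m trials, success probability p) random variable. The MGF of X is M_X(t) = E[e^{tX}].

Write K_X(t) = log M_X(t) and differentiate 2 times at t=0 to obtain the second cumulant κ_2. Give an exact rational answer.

M_X(t) = (2*e^(t)/3 + 1/3)^9
K_X(t) = log M_X(t) = 9*log(2*e^(t)/3 + 1/3)
K′(t) = 18*e^(t)/(2*e^(t) + 1)
K′′(t) = 18*e^(t)/(4*e^(2*t) + 4*e^(t) + 1)

κ_2 = K′′(0) = 2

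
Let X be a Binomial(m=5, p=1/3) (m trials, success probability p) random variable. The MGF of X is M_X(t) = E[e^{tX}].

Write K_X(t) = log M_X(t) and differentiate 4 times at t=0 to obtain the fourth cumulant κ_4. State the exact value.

M_X(t) = (e^(t)/3 + 2/3)^5
K_X(t) = log M_X(t) = 5*log(e^(t)/3 + 2/3)
dK/dt = 5*e^(t)/(e^(t) + 2)
d^2K/dt^2 = 10*e^(t)/(e^(2*t) + 4*e^(t) + 4)
d^3K/dt^3 = (-10*e^(2*t) + 20*e^(t))/(e^(3*t) + 6*e^(2*t) + 12*e^(t) + 8)
d^4K/dt^4 = (10*e^(3*t) - 80*e^(2*t) + 40*e^(t))/(e^(4*t) + 8*e^(3*t) + 24*e^(2*t) + 32*e^(t) + 16)

κ_4 = d^4K/dt^4 |_{t=0} = -10/27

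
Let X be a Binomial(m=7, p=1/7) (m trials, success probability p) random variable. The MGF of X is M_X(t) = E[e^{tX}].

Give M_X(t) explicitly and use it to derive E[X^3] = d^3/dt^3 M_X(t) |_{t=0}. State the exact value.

E[X^3] = D^3[M](0) = 205/49

M_X(t) = (e^(t)/7 + 6/7)^7
D^3[M](t) = e^(7*t)/2401 + 1296*e^(6*t)/117649 + 13500*e^(5*t)/117649 + 69120*e^(4*t)/117649 + 174960*e^(3*t)/117649 + 186624*e^(2*t)/117649 + 46656*e^(t)/117649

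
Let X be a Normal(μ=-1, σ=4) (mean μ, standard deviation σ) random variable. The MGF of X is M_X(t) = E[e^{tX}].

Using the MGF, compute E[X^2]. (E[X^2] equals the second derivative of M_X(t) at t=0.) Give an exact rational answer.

M_X(t) = e^(8*t^2 - t)
dM/dt = 16*t*e^(-t)*e^(8*t^2) - e^(-t)*e^(8*t^2)
d^2M/dt^2 = (256*t^2*e^(8*t^2) - 32*t*e^(8*t^2) + 17*e^(8*t^2))*e^(-t)

E[X^2] = d^2M/dt^2 |_{t=0} = 17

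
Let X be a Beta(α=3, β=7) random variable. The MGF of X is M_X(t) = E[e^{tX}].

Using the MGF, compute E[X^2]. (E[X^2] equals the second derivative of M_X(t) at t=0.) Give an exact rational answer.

M_X(t) = ₁F₁(3; 10; t)
D^2[M](t) = 6*₁F₁(5; 12; t)/55

E[X^2] = D^2[M](0) = 6/55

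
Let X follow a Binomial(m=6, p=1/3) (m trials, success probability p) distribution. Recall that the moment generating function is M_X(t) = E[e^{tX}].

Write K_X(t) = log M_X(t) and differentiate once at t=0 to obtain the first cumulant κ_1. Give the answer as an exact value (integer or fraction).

M_X(t) = (e^(t)/3 + 2/3)^6
K_X(t) = log M_X(t) = 6*log(e^(t)/3 + 2/3)
dK/dt = 6*e^(t)/(e^(t) + 2)

κ_1 = dK/dt |_{t=0} = 2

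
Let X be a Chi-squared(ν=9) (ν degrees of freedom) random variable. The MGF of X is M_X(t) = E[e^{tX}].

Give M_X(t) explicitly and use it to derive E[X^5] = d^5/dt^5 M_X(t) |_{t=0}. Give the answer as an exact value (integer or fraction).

M_X(t) = (1 - 2*t)^(-9/2)
dM/dt = -9/(32*t^5*√(1 - 2*t) - 80*t^4*√(1 - 2*t) + 80*t^3*√(1 - 2*t) - 40*t^2*√(1 - 2*t) + 10*t*√(1 - 2*t) - √(1 - 2*t))
d^2M/dt^2 = 99/(64*t^6*√(1 - 2*t) - 192*t^5*√(1 - 2*t) + 240*t^4*√(1 - 2*t) - 160*t^3*√(1 - 2*t) + 60*t^2*√(1 - 2*t) - 12*t*√(1 - 2*t) + √(1 - 2*t))

E[X^5] = d^5M/dt^5 |_{t=0} = 328185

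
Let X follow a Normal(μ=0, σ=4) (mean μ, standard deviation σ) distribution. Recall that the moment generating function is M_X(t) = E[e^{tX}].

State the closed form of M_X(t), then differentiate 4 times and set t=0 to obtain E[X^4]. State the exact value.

M_X(t) = e^(8*t^2)
D^4[M](t) = 65536*t^4*e^(8*t^2) + 24576*t^2*e^(8*t^2) + 768*e^(8*t^2)

E[X^4] = D^4[M](0) = 768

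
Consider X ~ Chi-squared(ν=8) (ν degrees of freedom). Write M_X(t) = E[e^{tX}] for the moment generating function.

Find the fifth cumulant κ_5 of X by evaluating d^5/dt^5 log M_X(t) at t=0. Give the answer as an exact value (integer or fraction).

κ_5 = D^5[K](0) = 3072

M_X(t) = (1 - 2*t)^(-4)
K_X(t) = log M_X(t) = -4*log(1 - 2*t)
D^5[K](t) = -3072/(32*t^5 - 80*t^4 + 80*t^3 - 40*t^2 + 10*t - 1)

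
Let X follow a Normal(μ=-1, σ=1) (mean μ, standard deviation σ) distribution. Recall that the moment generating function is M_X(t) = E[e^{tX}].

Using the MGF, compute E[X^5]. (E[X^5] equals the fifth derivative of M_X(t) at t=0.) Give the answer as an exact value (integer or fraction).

M_X(t) = e^(t^2/2 - t)
D^5[M](t) = (t^5*e^(t^2/2) - 5*t^4*e^(t^2/2) + 20*t^3*e^(t^2/2) - 40*t^2*e^(t^2/2) + 50*t*e^(t^2/2) - 26*e^(t^2/2))*e^(-t)

E[X^5] = D^5[M](0) = -26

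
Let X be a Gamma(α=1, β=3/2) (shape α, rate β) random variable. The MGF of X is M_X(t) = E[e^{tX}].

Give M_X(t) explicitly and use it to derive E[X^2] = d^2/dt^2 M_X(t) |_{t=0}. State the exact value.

E[X^2] = D^2[M](0) = 8/9

M_X(t) = 3/(2*(3/2 - t))
D^2[M](t) = -24/(8*t^3 - 36*t^2 + 54*t - 27)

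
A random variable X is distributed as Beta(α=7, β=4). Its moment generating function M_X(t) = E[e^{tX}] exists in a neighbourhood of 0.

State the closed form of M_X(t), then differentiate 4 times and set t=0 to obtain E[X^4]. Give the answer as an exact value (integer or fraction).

E[X^4] = M′′′′(0) = 30/143

M_X(t) = ₁F₁(7; 11; t)
M′(t) = 7*₁F₁(8; 12; t)/11
M′′(t) = 14*₁F₁(9; 13; t)/33
M′′′(t) = 42*₁F₁(10; 14; t)/143
M′′′′(t) = 30*₁F₁(11; 15; t)/143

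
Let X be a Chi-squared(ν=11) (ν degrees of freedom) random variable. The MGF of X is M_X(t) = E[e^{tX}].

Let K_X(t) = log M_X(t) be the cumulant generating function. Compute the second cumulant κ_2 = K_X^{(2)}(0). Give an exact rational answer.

M_X(t) = (1 - 2*t)^(-11/2)
K_X(t) = log M_X(t) = -11*log(1 - 2*t)/2
K^(2)(t) = 22/(4*t^2 - 4*t + 1)

κ_2 = K^(2)(0) = 22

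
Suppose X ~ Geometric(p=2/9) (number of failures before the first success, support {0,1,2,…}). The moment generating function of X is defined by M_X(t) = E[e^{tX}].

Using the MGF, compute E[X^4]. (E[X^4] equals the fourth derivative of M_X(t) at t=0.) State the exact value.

E[X^4] = M′′′′(0) = 5320

M_X(t) = 2/(9*(1 - 7*e^(t)/9))
M′(t) = 14*e^(t)/(49*e^(2*t) - 126*e^(t) + 81)
M′′(t) = (-98*e^(2*t) - 126*e^(t))/(343*e^(3*t) - 1323*e^(2*t) + 1701*e^(t) - 729)
M′′′(t) = (686*e^(3*t) + 3528*e^(2*t) + 1134*e^(t))/(2401*e^(4*t) - 12348*e^(3*t) + 23814*e^(2*t) - 20412*e^(t) + 6561)
M′′′′(t) = (-4802*e^(4*t) - 67914*e^(3*t) - 87318*e^(2*t) - 10206*e^(t))/(16807*e^(5*t) - 108045*e^(4*t) + 277830*e^(3*t) - 357210*e^(2*t) + 229635*e^(t) - 59049)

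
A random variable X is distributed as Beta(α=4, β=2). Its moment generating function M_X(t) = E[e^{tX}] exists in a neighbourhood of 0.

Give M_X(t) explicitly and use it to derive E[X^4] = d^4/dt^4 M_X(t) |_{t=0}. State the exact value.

E[X^4] = d^4M/dt^4 |_{t=0} = 5/18

M_X(t) = ₁F₁(4; 6; t)
dM/dt = 2*₁F₁(5; 7; t)/3
d^2M/dt^2 = 10*₁F₁(6; 8; t)/21
d^3M/dt^3 = 5*₁F₁(7; 9; t)/14
d^4M/dt^4 = 5*₁F₁(8; 10; t)/18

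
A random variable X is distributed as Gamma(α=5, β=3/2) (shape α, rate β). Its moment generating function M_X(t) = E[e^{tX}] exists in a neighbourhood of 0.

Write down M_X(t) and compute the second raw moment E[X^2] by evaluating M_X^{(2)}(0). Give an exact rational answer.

M_X(t) = 243/(32*(3/2 - t)^5)
M^(2)(t) = -29160/(128*t^7 - 1344*t^6 + 6048*t^5 - 15120*t^4 + 22680*t^3 - 20412*t^2 + 10206*t - 2187)

E[X^2] = M^(2)(0) = 40/3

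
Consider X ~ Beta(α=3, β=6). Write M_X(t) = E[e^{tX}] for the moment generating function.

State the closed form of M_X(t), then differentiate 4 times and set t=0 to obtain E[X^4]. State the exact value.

E[X^4] = D^4[M](0) = 1/33

M_X(t) = ₁F₁(3; 9; t)
D^4[M](t) = ₁F₁(7; 13; t)/33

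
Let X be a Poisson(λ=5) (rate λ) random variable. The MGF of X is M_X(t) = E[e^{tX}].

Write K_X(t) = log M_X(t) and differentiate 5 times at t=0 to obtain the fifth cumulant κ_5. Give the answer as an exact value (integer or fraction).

M_X(t) = e^(5*e^(t) - 5)
K_X(t) = log M_X(t) = 5*e^(t) - 5
D^5[K](t) = 5*e^(t)

κ_5 = D^5[K](0) = 5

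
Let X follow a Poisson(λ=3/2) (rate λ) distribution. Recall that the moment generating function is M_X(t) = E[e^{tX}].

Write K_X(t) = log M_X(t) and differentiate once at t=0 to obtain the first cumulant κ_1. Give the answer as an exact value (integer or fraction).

κ_1 = D[K](0) = 3/2

M_X(t) = e^(3*e^(t)/2 - 3/2)
K_X(t) = log M_X(t) = 3*e^(t)/2 - 3/2
D[K](t) = 3*e^(t)/2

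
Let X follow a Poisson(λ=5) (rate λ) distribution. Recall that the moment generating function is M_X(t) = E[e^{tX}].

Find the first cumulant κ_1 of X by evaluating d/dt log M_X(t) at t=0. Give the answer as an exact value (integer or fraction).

M_X(t) = e^(5*e^(t) - 5)
K_X(t) = log M_X(t) = 5*e^(t) - 5
D[K](t) = 5*e^(t)

κ_1 = D[K](0) = 5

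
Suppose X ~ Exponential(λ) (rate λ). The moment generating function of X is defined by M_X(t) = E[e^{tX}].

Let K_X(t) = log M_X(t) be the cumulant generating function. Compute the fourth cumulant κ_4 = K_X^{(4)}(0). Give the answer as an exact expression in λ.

M_X(t) = λ/(λ - t)
K_X(t) = log M_X(t) = log(λ) - log(λ - t)
dK/dt = -1/(-λ + t)
d^2K/dt^2 = 1/(λ^2 - 2*λ*t + t^2)
d^3K/dt^3 = -2/(-λ^3 + 3*λ^2*t - 3*λ*t^2 + t^3)
d^4K/dt^4 = 6/(λ^4 - 4*λ^3*t + 6*λ^2*t^2 - 4*λ*t^3 + t^4)

κ_4 = d^4K/dt^4 |_{t=0} = 6/λ^4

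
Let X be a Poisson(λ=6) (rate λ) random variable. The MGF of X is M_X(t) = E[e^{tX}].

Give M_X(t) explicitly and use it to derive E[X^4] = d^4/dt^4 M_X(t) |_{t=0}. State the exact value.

E[X^4] = D^4[M](0) = 2850

M_X(t) = e^(6*e^(t) - 6)
D^4[M](t) = (1296*e^(4*t)*e^(6*e^(t)) + 1296*e^(3*t)*e^(6*e^(t)) + 252*e^(2*t)*e^(6*e^(t)) + 6*e^(t)*e^(6*e^(t)))*e^(-6)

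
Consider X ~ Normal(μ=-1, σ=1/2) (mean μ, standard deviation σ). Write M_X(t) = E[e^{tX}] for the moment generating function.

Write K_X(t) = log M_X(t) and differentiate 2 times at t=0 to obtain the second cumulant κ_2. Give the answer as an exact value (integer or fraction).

M_X(t) = e^(t^2/8 - t)
K_X(t) = log M_X(t) = t^2/8 - t
dK/dt = t/4 - 1
d^2K/dt^2 = 1/4

κ_2 = d^2K/dt^2 |_{t=0} = 1/4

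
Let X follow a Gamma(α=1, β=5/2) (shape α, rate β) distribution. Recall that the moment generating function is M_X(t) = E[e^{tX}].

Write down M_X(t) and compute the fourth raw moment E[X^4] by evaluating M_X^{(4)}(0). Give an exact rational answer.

M_X(t) = 5/(2*(5/2 - t))
M^(4)(t) = -1920/(32*t^5 - 400*t^4 + 2000*t^3 - 5000*t^2 + 6250*t - 3125)

E[X^4] = M^(4)(0) = 384/625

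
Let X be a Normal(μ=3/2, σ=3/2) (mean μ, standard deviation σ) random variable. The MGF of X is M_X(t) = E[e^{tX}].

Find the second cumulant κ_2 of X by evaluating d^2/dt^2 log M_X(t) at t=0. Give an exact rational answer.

M_X(t) = e^(9*t^2/8 + 3*t/2)
K_X(t) = log M_X(t) = 9*t^2/8 + 3*t/2
D^2[K](t) = 9/4

κ_2 = D^2[K](0) = 9/4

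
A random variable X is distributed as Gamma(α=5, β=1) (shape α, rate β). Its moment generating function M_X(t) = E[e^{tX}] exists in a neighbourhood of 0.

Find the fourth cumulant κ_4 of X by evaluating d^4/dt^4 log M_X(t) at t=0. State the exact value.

κ_4 = K′′′′(0) = 30

M_X(t) = (1 - t)^(-5)
K_X(t) = log M_X(t) = -5*log(1 - t)
K′(t) = -5/(t - 1)
K′′(t) = 5/(t^2 - 2*t + 1)
K′′′(t) = -10/(t^3 - 3*t^2 + 3*t - 1)
K′′′′(t) = 30/(t^4 - 4*t^3 + 6*t^2 - 4*t + 1)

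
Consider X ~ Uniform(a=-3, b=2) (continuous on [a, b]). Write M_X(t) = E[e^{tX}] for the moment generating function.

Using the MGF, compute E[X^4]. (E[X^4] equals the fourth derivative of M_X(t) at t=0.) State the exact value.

E[X^4] = M^(4)(0) = 11

M_X(t) = (e^(2*t) - e^(-3*t))/(5*t)
M^(4)(t) = (16*t^4*e^(5*t) - 81*t^4 - 32*t^3*e^(5*t) - 108*t^3 + 48*t^2*e^(5*t) - 108*t^2 - 48*t*e^(5*t) - 72*t + 24*e^(5*t) - 24)*e^(-3*t)/(5*t^5)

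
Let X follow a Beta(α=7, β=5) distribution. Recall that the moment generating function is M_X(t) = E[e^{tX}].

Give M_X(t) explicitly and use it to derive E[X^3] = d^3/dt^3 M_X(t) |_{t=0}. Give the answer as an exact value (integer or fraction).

M_X(t) = ₁F₁(7; 12; t)
D^3[M](t) = 3*₁F₁(10; 15; t)/13

E[X^3] = D^3[M](0) = 3/13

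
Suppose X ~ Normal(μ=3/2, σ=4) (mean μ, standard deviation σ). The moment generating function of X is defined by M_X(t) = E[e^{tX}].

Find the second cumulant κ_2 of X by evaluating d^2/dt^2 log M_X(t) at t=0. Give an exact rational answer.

κ_2 = K′′(0) = 16

M_X(t) = e^(8*t^2 + 3*t/2)
K_X(t) = log M_X(t) = 8*t^2 + 3*t/2
K′(t) = 16*t + 3/2
K′′(t) = 16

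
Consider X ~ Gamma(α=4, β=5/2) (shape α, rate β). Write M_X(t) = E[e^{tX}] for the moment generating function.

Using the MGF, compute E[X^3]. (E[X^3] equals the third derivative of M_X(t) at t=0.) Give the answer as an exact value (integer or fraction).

M_X(t) = 625/(16*(5/2 - t)^4)
D^3[M](t) = -600000/(128*t^7 - 2240*t^6 + 16800*t^5 - 70000*t^4 + 175000*t^3 - 262500*t^2 + 218750*t - 78125)

E[X^3] = D^3[M](0) = 192/25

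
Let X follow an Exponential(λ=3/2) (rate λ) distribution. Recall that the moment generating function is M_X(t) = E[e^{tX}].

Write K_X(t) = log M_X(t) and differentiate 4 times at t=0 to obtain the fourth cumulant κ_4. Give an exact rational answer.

M_X(t) = 3/(2*(3/2 - t))
K_X(t) = log M_X(t) = -log(3/2 - t) - log(2) + log(3)
dK/dt = -2/(2*t - 3)
d^2K/dt^2 = 4/(4*t^2 - 12*t + 9)
d^3K/dt^3 = -16/(8*t^3 - 36*t^2 + 54*t - 27)
d^4K/dt^4 = 96/(16*t^4 - 96*t^3 + 216*t^2 - 216*t + 81)

κ_4 = d^4K/dt^4 |_{t=0} = 32/27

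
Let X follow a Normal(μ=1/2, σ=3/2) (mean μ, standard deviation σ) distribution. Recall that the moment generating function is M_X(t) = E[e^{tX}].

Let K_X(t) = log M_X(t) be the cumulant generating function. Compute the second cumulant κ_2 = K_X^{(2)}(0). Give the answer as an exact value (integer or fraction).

κ_2 = D^2[K](0) = 9/4

M_X(t) = e^(9*t^2/8 + t/2)
K_X(t) = log M_X(t) = 9*t^2/8 + t/2
D^2[K](t) = 9/4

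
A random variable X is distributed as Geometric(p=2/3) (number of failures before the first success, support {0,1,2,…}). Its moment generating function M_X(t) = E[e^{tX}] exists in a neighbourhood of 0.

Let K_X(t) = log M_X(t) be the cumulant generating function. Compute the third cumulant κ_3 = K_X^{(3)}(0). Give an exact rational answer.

M_X(t) = 2/(3*(1 - e^(t)/3))
K_X(t) = log M_X(t) = -log(1 - e^(t)/3) - log(3) + log(2)
K^(3)(t) = (-3*e^(2*t) - 9*e^(t))/(e^(3*t) - 9*e^(2*t) + 27*e^(t) - 27)

κ_3 = K^(3)(0) = 3/2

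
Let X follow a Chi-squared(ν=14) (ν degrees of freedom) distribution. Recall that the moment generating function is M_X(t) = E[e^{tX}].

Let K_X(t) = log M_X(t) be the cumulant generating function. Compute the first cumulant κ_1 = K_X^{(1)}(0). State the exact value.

M_X(t) = (1 - 2*t)^(-7)
K_X(t) = log M_X(t) = -7*log(1 - 2*t)
D[K](t) = -14/(2*t - 1)

κ_1 = D[K](0) = 14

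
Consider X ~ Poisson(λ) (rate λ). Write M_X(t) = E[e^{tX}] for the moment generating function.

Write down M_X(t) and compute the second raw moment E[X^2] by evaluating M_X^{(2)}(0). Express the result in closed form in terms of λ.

M_X(t) = e^(λ*(e^(t) - 1))
M′(t) = λ*e^(-λ)*e^(t)*e^(λ*e^(t))
M′′(t) = (λ^2*e^(2*t)*e^(λ*e^(t)) + λ*e^(t)*e^(λ*e^(t)))*e^(-λ)

E[X^2] = M′′(0) = λ*(λ + 1)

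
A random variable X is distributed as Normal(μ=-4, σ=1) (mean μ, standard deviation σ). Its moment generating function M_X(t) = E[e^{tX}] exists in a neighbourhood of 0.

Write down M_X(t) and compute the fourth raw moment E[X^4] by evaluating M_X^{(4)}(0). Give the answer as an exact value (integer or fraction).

E[X^4] = M′′′′(0) = 355

M_X(t) = e^(t^2/2 - 4*t)
M′(t) = t*e^(-4*t)*e^(t^2/2) - 4*e^(-4*t)*e^(t^2/2)
M′′(t) = (t^2*e^(t^2/2) - 8*t*e^(t^2/2) + 17*e^(t^2/2))*e^(-4*t)
M′′′(t) = (t^3*e^(t^2/2) - 12*t^2*e^(t^2/2) + 51*t*e^(t^2/2) - 76*e^(t^2/2))*e^(-4*t)
M′′′′(t) = (t^4*e^(t^2/2) - 16*t^3*e^(t^2/2) + 102*t^2*e^(t^2/2) - 304*t*e^(t^2/2) + 355*e^(t^2/2))*e^(-4*t)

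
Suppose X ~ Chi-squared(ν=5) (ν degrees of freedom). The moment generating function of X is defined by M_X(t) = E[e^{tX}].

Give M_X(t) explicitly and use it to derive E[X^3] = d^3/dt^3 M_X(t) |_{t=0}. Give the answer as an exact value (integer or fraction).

E[X^3] = M′′′(0) = 315

M_X(t) = (1 - 2*t)^(-5/2)
M′(t) = -5/(8*t^3*√(1 - 2*t) - 12*t^2*√(1 - 2*t) + 6*t*√(1 - 2*t) - √(1 - 2*t))
M′′(t) = 35/(16*t^4*√(1 - 2*t) - 32*t^3*√(1 - 2*t) + 24*t^2*√(1 - 2*t) - 8*t*√(1 - 2*t) + √(1 - 2*t))
M′′′(t) = -315/(32*t^5*√(1 - 2*t) - 80*t^4*√(1 - 2*t) + 80*t^3*√(1 - 2*t) - 40*t^2*√(1 - 2*t) + 10*t*√(1 - 2*t) - √(1 - 2*t))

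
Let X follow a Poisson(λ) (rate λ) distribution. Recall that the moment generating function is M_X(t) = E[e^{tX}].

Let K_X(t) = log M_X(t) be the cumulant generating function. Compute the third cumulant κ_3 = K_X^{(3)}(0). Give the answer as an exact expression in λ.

M_X(t) = e^(λ*(e^(t) - 1))
K_X(t) = log M_X(t) = λ*(e^(t) - 1)
dK/dt = λ*e^(t)
d^2K/dt^2 = λ*e^(t)
d^3K/dt^3 = λ*e^(t)

κ_3 = d^3K/dt^3 |_{t=0} = λ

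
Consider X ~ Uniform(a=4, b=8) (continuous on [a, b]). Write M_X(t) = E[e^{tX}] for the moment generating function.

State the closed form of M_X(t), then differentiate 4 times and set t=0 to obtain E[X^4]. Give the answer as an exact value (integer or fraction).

M_X(t) = (e^(8*t) - e^(4*t))/(4*t)

E[X^4] = D^4[M](0) = 7936/5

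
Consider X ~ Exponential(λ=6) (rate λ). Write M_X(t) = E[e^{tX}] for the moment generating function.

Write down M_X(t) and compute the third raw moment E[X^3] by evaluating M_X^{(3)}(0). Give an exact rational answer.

M_X(t) = 6/(6 - t)
dM/dt = 6/(t^2 - 12*t + 36)
d^2M/dt^2 = -12/(t^3 - 18*t^2 + 108*t - 216)
d^3M/dt^3 = 36/(t^4 - 24*t^3 + 216*t^2 - 864*t + 1296)

E[X^3] = d^3M/dt^3 |_{t=0} = 1/36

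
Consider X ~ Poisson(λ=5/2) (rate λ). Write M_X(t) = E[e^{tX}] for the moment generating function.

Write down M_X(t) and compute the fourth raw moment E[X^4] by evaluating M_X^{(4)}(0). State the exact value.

M_X(t) = e^(5*e^(t)/2 - 5/2)
dM/dt = 5*e^(-5/2)*e^(t)*e^(5*e^(t)/2)/2
d^2M/dt^2 = (25*e^(2*t)*e^(5*e^(t)/2) + 10*e^(t)*e^(5*e^(t)/2))*e^(-5/2)/4
d^3M/dt^3 = (125*e^(3*t)*e^(5*e^(t)/2) + 150*e^(2*t)*e^(5*e^(t)/2) + 20*e^(t)*e^(5*e^(t)/2))*e^(-5/2)/8
d^4M/dt^4 = (625*e^(4*t)*e^(5*e^(t)/2) + 1500*e^(3*t)*e^(5*e^(t)/2) + 700*e^(2*t)*e^(5*e^(t)/2) + 40*e^(t)*e^(5*e^(t)/2))*e^(-5/2)/16

E[X^4] = d^4M/dt^4 |_{t=0} = 2865/16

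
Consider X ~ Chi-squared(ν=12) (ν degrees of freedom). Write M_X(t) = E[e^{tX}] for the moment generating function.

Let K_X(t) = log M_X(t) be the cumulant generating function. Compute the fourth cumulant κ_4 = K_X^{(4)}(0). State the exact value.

M_X(t) = (1 - 2*t)^(-6)
K_X(t) = log M_X(t) = -6*log(1 - 2*t)
D^4[K](t) = 576/(16*t^4 - 32*t^3 + 24*t^2 - 8*t + 1)

κ_4 = D^4[K](0) = 576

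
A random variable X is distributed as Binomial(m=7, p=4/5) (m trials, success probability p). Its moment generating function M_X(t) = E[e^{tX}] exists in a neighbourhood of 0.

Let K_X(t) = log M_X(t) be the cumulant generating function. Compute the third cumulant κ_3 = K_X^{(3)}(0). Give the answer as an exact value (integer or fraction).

M_X(t) = (4*e^(t)/5 + 1/5)^7
K_X(t) = log M_X(t) = 7*log(4*e^(t)/5 + 1/5)
K′(t) = 28*e^(t)/(4*e^(t) + 1)
K′′(t) = 28*e^(t)/(16*e^(2*t) + 8*e^(t) + 1)
K′′′(t) = (-112*e^(2*t) + 28*e^(t))/(64*e^(3*t) + 48*e^(2*t) + 12*e^(t) + 1)

κ_3 = K′′′(0) = -84/125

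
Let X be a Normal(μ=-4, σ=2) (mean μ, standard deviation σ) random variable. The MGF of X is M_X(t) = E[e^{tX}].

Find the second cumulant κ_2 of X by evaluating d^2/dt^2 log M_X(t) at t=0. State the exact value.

M_X(t) = e^(2*t^2 - 4*t)
K_X(t) = log M_X(t) = 2*t^2 - 4*t
K′(t) = 4*t - 4
K′′(t) = 4

κ_2 = K′′(0) = 4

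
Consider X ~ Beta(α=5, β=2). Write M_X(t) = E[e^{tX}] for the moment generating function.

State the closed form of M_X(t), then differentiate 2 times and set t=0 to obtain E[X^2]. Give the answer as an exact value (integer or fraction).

E[X^2] = M^(2)(0) = 15/28

M_X(t) = ₁F₁(5; 7; t)
M^(2)(t) = 15*₁F₁(7; 9; t)/28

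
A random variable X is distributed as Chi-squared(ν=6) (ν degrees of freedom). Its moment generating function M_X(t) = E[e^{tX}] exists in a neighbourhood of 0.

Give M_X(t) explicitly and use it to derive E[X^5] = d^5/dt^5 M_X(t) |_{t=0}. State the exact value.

M_X(t) = (1 - 2*t)^(-3)
M′(t) = 6/(16*t^4 - 32*t^3 + 24*t^2 - 8*t + 1)
M′′(t) = -48/(32*t^5 - 80*t^4 + 80*t^3 - 40*t^2 + 10*t - 1)
M′′′(t) = 480/(64*t^6 - 192*t^5 + 240*t^4 - 160*t^3 + 60*t^2 - 12*t + 1)
M′′′′(t) = -5760/(128*t^7 - 448*t^6 + 672*t^5 - 560*t^4 + 280*t^3 - 84*t^2 + 14*t - 1)
M′′′′′(t) = 80640/(256*t^8 - 1024*t^7 + 1792*t^6 - 1792*t^5 + 1120*t^4 - 448*t^3 + 112*t^2 - 16*t + 1)

E[X^5] = M′′′′′(0) = 80640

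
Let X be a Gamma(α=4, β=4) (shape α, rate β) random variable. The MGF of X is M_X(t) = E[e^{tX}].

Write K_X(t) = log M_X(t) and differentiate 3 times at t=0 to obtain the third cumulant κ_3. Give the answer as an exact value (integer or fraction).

κ_3 = D^3[K](0) = 1/8

M_X(t) = 256/(4 - t)^4
K_X(t) = log M_X(t) = -4*log(4 - t) + 8*log(2)
D^3[K](t) = -8/(t^3 - 12*t^2 + 48*t - 64)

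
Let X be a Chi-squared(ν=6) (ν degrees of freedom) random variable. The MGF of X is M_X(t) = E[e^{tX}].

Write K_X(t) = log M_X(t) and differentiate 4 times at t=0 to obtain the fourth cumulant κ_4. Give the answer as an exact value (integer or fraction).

κ_4 = K′′′′(0) = 288

M_X(t) = (1 - 2*t)^(-3)
K_X(t) = log M_X(t) = -3*log(1 - 2*t)
K′(t) = -6/(2*t - 1)
K′′(t) = 12/(4*t^2 - 4*t + 1)
K′′′(t) = -48/(8*t^3 - 12*t^2 + 6*t - 1)
K′′′′(t) = 288/(16*t^4 - 32*t^3 + 24*t^2 - 8*t + 1)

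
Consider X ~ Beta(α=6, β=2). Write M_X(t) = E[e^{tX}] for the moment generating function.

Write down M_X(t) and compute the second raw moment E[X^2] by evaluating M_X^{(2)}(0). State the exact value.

M_X(t) = ₁F₁(6; 8; t)
dM/dt = 3*₁F₁(7; 9; t)/4
d^2M/dt^2 = 7*₁F₁(8; 10; t)/12

E[X^2] = d^2M/dt^2 |_{t=0} = 7/12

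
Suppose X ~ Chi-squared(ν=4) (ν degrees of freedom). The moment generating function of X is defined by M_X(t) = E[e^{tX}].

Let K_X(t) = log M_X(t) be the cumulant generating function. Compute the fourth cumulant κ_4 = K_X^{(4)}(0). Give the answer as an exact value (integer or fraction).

M_X(t) = (1 - 2*t)^(-2)
K_X(t) = log M_X(t) = -2*log(1 - 2*t)
dK/dt = -4/(2*t - 1)
d^2K/dt^2 = 8/(4*t^2 - 4*t + 1)
d^3K/dt^3 = -32/(8*t^3 - 12*t^2 + 6*t - 1)
d^4K/dt^4 = 192/(16*t^4 - 32*t^3 + 24*t^2 - 8*t + 1)

κ_4 = d^4K/dt^4 |_{t=0} = 192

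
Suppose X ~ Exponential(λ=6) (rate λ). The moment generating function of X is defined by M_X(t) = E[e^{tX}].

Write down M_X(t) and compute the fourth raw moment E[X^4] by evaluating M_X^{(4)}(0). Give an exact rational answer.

M_X(t) = 6/(6 - t)
M′(t) = 6/(t^2 - 12*t + 36)
M′′(t) = -12/(t^3 - 18*t^2 + 108*t - 216)
M′′′(t) = 36/(t^4 - 24*t^3 + 216*t^2 - 864*t + 1296)
M′′′′(t) = -144/(t^5 - 30*t^4 + 360*t^3 - 2160*t^2 + 6480*t - 7776)

E[X^4] = M′′′′(0) = 1/54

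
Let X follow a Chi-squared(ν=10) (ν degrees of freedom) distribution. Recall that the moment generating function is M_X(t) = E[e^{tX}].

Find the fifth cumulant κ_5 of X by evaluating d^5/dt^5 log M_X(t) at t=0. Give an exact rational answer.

M_X(t) = (1 - 2*t)^(-5)
K_X(t) = log M_X(t) = -5*log(1 - 2*t)
dK/dt = -10/(2*t - 1)
d^2K/dt^2 = 20/(4*t^2 - 4*t + 1)
d^3K/dt^3 = -80/(8*t^3 - 12*t^2 + 6*t - 1)
d^4K/dt^4 = 480/(16*t^4 - 32*t^3 + 24*t^2 - 8*t + 1)
d^5K/dt^5 = -3840/(32*t^5 - 80*t^4 + 80*t^3 - 40*t^2 + 10*t - 1)

κ_5 = d^5K/dt^5 |_{t=0} = 3840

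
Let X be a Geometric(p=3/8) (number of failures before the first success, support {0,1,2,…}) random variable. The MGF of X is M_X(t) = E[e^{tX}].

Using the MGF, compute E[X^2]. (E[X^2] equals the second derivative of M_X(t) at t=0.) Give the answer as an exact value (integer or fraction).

M_X(t) = 3/(8*(1 - 5*e^(t)/8))
M^(2)(t) = (-75*e^(2*t) - 120*e^(t))/(125*e^(3*t) - 600*e^(2*t) + 960*e^(t) - 512)

E[X^2] = M^(2)(0) = 65/9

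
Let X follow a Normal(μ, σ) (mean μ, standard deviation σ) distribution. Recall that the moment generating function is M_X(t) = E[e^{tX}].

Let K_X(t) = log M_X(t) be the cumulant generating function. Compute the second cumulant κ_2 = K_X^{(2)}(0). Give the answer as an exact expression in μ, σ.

M_X(t) = e^(μ*t + σ^2*t^2/2)
K_X(t) = log M_X(t) = μ*t + σ^2*t^2/2
dK/dt = μ + σ^2*t
d^2K/dt^2 = σ^2

κ_2 = d^2K/dt^2 |_{t=0} = σ^2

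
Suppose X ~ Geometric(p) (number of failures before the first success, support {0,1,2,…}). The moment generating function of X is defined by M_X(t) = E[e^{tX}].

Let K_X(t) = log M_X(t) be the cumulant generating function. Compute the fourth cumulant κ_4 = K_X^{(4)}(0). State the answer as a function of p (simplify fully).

κ_4 = D^4[K](0) = (-p^3 + 7*p^2 - 12*p + 6)/p^4

M_X(t) = p/(-(1 - p)*e^(t) + 1)
K_X(t) = log M_X(t) = log(p) - log(-(1 - p)*e^(t) + 1)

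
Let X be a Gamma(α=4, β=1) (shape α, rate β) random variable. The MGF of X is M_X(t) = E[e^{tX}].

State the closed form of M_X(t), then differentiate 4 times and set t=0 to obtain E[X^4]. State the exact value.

E[X^4] = D^4[M](0) = 840

M_X(t) = (1 - t)^(-4)
D^4[M](t) = 840/(t^8 - 8*t^7 + 28*t^6 - 56*t^5 + 70*t^4 - 56*t^3 + 28*t^2 - 8*t + 1)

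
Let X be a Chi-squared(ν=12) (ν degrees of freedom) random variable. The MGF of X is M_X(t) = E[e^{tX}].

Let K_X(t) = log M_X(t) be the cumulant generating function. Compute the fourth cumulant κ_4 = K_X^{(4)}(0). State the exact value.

M_X(t) = (1 - 2*t)^(-6)
K_X(t) = log M_X(t) = -6*log(1 - 2*t)
K′(t) = -12/(2*t - 1)
K′′(t) = 24/(4*t^2 - 4*t + 1)
K′′′(t) = -96/(8*t^3 - 12*t^2 + 6*t - 1)
K′′′′(t) = 576/(16*t^4 - 32*t^3 + 24*t^2 - 8*t + 1)

κ_4 = K′′′′(0) = 576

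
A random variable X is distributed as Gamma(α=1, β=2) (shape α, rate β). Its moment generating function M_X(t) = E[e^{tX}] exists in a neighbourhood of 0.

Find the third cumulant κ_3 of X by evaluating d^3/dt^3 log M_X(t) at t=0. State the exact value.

κ_3 = d^3K/dt^3 |_{t=0} = 1/4

M_X(t) = 2/(2 - t)
K_X(t) = log M_X(t) = -log(2 - t) + log(2)
dK/dt = -1/(t - 2)
d^2K/dt^2 = 1/(t^2 - 4*t + 4)
d^3K/dt^3 = -2/(t^3 - 6*t^2 + 12*t - 8)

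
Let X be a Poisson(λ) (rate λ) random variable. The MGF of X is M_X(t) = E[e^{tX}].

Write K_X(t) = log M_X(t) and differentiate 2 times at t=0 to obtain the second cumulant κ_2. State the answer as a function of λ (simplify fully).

M_X(t) = e^(λ*(e^(t) - 1))
K_X(t) = log M_X(t) = λ*(e^(t) - 1)
K′(t) = λ*e^(t)
K′′(t) = λ*e^(t)

κ_2 = K′′(0) = λ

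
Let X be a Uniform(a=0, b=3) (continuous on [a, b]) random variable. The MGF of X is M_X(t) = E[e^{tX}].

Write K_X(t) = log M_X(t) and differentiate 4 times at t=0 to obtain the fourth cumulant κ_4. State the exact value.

κ_4 = K′′′′(0) = -27/40

M_X(t) = (e^(3*t) - 1)/(3*t)
K_X(t) = log M_X(t) = -log(t) + log(e^(3*t) - 1) - log(3)
K′(t) = (3*t*e^(3*t) - e^(3*t) + 1)/(t*e^(3*t) - t)
K′′(t) = (-9*t^2*e^(3*t) + e^(6*t) - 2*e^(3*t) + 1)/(t^2*e^(6*t) - 2*t^2*e^(3*t) + t^2)
K′′′(t) = (27*t^3*e^(6*t) + 27*t^3*e^(3*t) - 2*e^(9*t) + 6*e^(6*t) - 6*e^(3*t) + 2)/(t^3*e^(9*t) - 3*t^3*e^(6*t) + 3*t^3*e^(3*t) - t^3)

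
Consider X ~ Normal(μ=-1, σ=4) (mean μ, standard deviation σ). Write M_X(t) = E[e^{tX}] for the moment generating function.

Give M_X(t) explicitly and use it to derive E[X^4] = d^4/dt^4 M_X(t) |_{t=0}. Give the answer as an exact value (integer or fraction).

M_X(t) = e^(8*t^2 - t)
M′(t) = 16*t*e^(-t)*e^(8*t^2) - e^(-t)*e^(8*t^2)
M′′(t) = (256*t^2*e^(8*t^2) - 32*t*e^(8*t^2) + 17*e^(8*t^2))*e^(-t)
M′′′(t) = (4096*t^3*e^(8*t^2) - 768*t^2*e^(8*t^2) + 816*t*e^(8*t^2) - 49*e^(8*t^2))*e^(-t)
M′′′′(t) = (65536*t^4*e^(8*t^2) - 16384*t^3*e^(8*t^2) + 26112*t^2*e^(8*t^2) - 3136*t*e^(8*t^2) + 865*e^(8*t^2))*e^(-t)

E[X^4] = M′′′′(0) = 865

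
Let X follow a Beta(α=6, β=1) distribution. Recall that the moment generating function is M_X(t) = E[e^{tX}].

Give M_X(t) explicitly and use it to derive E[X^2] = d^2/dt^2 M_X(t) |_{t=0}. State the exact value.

M_X(t) = ₁F₁(6; 7; t)
dM/dt = 6*₁F₁(7; 8; t)/7
d^2M/dt^2 = 3*₁F₁(8; 9; t)/4

E[X^2] = d^2M/dt^2 |_{t=0} = 3/4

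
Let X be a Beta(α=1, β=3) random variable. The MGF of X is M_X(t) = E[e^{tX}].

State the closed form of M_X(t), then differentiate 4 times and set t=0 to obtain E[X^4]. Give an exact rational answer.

M_X(t) = ₁F₁(1; 4; t)
D^4[M](t) = ₁F₁(5; 8; t)/35

E[X^4] = D^4[M](0) = 1/35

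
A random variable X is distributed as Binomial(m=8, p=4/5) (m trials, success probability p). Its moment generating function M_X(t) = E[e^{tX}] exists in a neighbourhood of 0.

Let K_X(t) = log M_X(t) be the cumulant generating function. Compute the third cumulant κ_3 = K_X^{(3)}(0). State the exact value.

κ_3 = K′′′(0) = -96/125

M_X(t) = (4*e^(t)/5 + 1/5)^8
K_X(t) = log M_X(t) = 8*log(4*e^(t)/5 + 1/5)
K′(t) = 32*e^(t)/(4*e^(t) + 1)
K′′(t) = 32*e^(t)/(16*e^(2*t) + 8*e^(t) + 1)
K′′′(t) = (-128*e^(2*t) + 32*e^(t))/(64*e^(3*t) + 48*e^(2*t) + 12*e^(t) + 1)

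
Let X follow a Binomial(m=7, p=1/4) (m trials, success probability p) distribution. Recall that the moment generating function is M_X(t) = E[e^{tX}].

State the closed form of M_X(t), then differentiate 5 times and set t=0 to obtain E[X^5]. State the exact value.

M_X(t) = (e^(t)/4 + 3/4)^7
M′(t) = 7*e^(7*t)/16384 + 63*e^(6*t)/8192 + 945*e^(5*t)/16384 + 945*e^(4*t)/4096 + 8505*e^(3*t)/16384 + 5103*e^(2*t)/8192 + 5103*e^(t)/16384
M′′(t) = 49*e^(7*t)/16384 + 189*e^(6*t)/4096 + 4725*e^(5*t)/16384 + 945*e^(4*t)/1024 + 25515*e^(3*t)/16384 + 5103*e^(2*t)/4096 + 5103*e^(t)/16384
M′′′(t) = 343*e^(7*t)/16384 + 567*e^(6*t)/2048 + 23625*e^(5*t)/16384 + 945*e^(4*t)/256 + 76545*e^(3*t)/16384 + 5103*e^(2*t)/2048 + 5103*e^(t)/16384
M′′′′(t) = 2401*e^(7*t)/16384 + 1701*e^(6*t)/1024 + 118125*e^(5*t)/16384 + 945*e^(4*t)/64 + 229635*e^(3*t)/16384 + 5103*e^(2*t)/1024 + 5103*e^(t)/16384
M′′′′′(t) = 16807*e^(7*t)/16384 + 5103*e^(6*t)/512 + 590625*e^(5*t)/16384 + 945*e^(4*t)/16 + 688905*e^(3*t)/16384 + 5103*e^(2*t)/512 + 5103*e^(t)/16384

E[X^5] = M′′′′′(0) = 20279/128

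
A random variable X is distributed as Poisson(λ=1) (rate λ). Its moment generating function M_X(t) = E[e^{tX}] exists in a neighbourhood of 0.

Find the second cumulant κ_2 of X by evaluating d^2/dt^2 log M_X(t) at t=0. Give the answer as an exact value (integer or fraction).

M_X(t) = e^(e^(t) - 1)
K_X(t) = log M_X(t) = e^(t) - 1
D^2[K](t) = e^(t)

κ_2 = D^2[K](0) = 1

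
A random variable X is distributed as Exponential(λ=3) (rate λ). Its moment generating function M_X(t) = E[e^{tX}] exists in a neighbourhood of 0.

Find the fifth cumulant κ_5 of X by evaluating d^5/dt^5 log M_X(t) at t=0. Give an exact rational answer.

κ_5 = K′′′′′(0) = 8/81

M_X(t) = 3/(3 - t)
K_X(t) = log M_X(t) = -log(3 - t) + log(3)
K′(t) = -1/(t - 3)
K′′(t) = 1/(t^2 - 6*t + 9)
K′′′(t) = -2/(t^3 - 9*t^2 + 27*t - 27)
K′′′′(t) = 6/(t^4 - 12*t^3 + 54*t^2 - 108*t + 81)
K′′′′′(t) = -24/(t^5 - 15*t^4 + 90*t^3 - 270*t^2 + 405*t - 243)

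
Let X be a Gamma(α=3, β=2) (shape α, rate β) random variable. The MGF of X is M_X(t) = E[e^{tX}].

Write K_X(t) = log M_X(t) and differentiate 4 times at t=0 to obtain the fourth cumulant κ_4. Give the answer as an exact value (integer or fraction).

κ_4 = D^4[K](0) = 9/8

M_X(t) = 8/(2 - t)^3
K_X(t) = log M_X(t) = -3*log(2 - t) + 3*log(2)
D^4[K](t) = 18/(t^4 - 8*t^3 + 24*t^2 - 32*t + 16)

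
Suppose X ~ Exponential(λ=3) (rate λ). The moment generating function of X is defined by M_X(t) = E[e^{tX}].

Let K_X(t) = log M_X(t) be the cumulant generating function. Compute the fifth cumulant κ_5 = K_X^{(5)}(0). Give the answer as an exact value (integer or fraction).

M_X(t) = 3/(3 - t)
K_X(t) = log M_X(t) = -log(3 - t) + log(3)
dK/dt = -1/(t - 3)
d^2K/dt^2 = 1/(t^2 - 6*t + 9)
d^3K/dt^3 = -2/(t^3 - 9*t^2 + 27*t - 27)
d^4K/dt^4 = 6/(t^4 - 12*t^3 + 54*t^2 - 108*t + 81)
d^5K/dt^5 = -24/(t^5 - 15*t^4 + 90*t^3 - 270*t^2 + 405*t - 243)

κ_5 = d^5K/dt^5 |_{t=0} = 8/81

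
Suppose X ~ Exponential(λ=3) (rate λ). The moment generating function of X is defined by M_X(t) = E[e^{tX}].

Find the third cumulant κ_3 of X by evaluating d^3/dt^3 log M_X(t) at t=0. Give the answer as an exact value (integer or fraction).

M_X(t) = 3/(3 - t)
K_X(t) = log M_X(t) = -log(3 - t) + log(3)
K′(t) = -1/(t - 3)
K′′(t) = 1/(t^2 - 6*t + 9)
K′′′(t) = -2/(t^3 - 9*t^2 + 27*t - 27)

κ_3 = K′′′(0) = 2/27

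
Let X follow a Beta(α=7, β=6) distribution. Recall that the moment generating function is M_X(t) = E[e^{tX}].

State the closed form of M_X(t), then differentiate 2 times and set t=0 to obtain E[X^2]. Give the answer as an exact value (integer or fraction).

E[X^2] = M′′(0) = 4/13

M_X(t) = ₁F₁(7; 13; t)
M′(t) = 7*₁F₁(8; 14; t)/13
M′′(t) = 4*₁F₁(9; 15; t)/13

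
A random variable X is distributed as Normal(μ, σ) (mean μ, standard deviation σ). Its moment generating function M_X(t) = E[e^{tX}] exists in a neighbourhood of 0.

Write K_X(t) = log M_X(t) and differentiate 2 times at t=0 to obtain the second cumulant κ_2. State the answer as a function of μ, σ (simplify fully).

κ_2 = D^2[K](0) = σ^2

M_X(t) = e^(μ*t + σ^2*t^2/2)
K_X(t) = log M_X(t) = μ*t + σ^2*t^2/2
D^2[K](t) = σ^2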